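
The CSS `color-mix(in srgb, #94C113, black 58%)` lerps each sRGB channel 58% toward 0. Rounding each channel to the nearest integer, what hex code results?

#94C113 is rgb(148, 193, 19).
A 58% shade moves each channel 58% toward 0:
  R: 148 + 0.58×(0−148) = 148 − 85.84 = 62.16 → 62
  G: 193 + 0.58×(0−193) = 193 − 111.94 = 81.06 → 81
  B: 19 + 0.58×(0−19) = 19 − 11.02 = 7.98 → 8
rgb(62, 81, 8) = #3E5108.

#3E5108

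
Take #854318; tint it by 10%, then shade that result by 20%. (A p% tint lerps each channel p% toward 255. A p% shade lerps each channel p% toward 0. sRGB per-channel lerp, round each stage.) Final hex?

#854318 is rgb(133, 67, 24).
Lerp each channel 10% toward 255:
  R: 133 + 0.1×(255−133) = 133 + 12.2 = 145.2 → 145
  G: 67 + 0.1×(255−67) = 67 + 18.8 = 85.8 → 86
  B: 24 + 0.1×(255−24) = 24 + 23.1 = 47.1 → 47
After the tint: rgb(145, 86, 47) = #91562f.
A 20% shade moves each channel 20% toward 0:
  R: 145 + 0.2×(0−145) = 145 − 29 = 116 → 116
  G: 86 + 0.2×(0−86) = 86 − 17.2 = 68.8 → 69
  B: 47 + 0.2×(0−47) = 47 − 9.4 = 37.6 → 38
rgb(116, 69, 38) = #744526.

#744526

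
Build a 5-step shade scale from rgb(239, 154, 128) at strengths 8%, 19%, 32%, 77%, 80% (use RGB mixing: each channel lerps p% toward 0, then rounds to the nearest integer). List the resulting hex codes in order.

8%: (239 − 19.12 = 219.88→220, 154 − 12.32 = 141.68→142, 128 − 10.24 = 117.76→118) → #dc8e76
19%: (239 − 45.41 = 193.59→194, 154 − 29.26 = 124.74→125, 128 − 24.32 = 103.68→104) → #c27d68
32%: (239 − 76.48 = 162.52→163, 154 − 49.28 = 104.72→105, 128 − 40.96 = 87.04→87) → #a36957
77%: (239 − 184.03 = 54.97→55, 154 − 118.58 = 35.42→35, 128 − 98.56 = 29.44→29) → #37231d
80%: (239 − 191.2 = 47.8→48, 154 − 123.2 = 30.8→31, 128 − 102.4 = 25.6→26) → #301f1a

#dc8e76, #c27d68, #a36957, #37231d, #301f1a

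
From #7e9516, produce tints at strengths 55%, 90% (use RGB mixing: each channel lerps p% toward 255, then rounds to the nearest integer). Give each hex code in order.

#c5cf96, #f2f4e8

#7e9516 is rgb(126, 149, 22).
55%: (126 + 70.95 = 196.95→197, 149 + 58.3 = 207.3→207, 22 + 128.15 = 150.15→150) → #c5cf96
90%: (126 + 116.1 = 242.1→242, 149 + 95.4 = 244.4→244, 22 + 209.7 = 231.7→232) → #f2f4e8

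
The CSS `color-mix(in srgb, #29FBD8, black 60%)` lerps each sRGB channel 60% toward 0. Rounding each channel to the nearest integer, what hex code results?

#106456

#29FBD8 is rgb(41, 251, 216).
Per channel, c → c + 0.6(0 − c):
  R: 41 − 24.6 = 16.4 → 16
  G: 251 + 0.6×(0−251) = 251 − 150.6 = 100.4 → 100
  B: 216 − 129.6 = 86.4 → 86
rgb(16, 100, 86) = #106456.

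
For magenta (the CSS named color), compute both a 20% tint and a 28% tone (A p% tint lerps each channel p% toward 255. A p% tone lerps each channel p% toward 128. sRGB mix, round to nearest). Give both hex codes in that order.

#FF33FF, #DB24DB

CSS magenta is rgb(255, 0, 255).
20% tint:
  R: 255 + 0.2×(255−255) = 255 + 0 = 255 → 255
  G: 0 + 51 = 51 → 51
  B: 255 + 0 = 255 → 255
  → #FF33FF
28% tone:
  R: 255 + 0.28×(128−255) = 255 − 35.56 = 219.44 → 219
  G: 0 + 0.28×(128−0) = 0 + 35.84 = 35.84 → 36
  B: 255 + 0.28×(128−255) = 255 − 35.56 = 219.44 → 219
  → #DB24DB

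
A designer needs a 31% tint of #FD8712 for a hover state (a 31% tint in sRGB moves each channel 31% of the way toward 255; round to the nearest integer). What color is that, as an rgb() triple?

rgb(254, 172, 91)

#FD8712 is rgb(253, 135, 18).
A 31% tint moves each channel 31% toward 255:
  R: 253 + 0.62 = 253.62 → 254
  G: 135 + 37.2 = 172.2 → 172
  B: 18 + 73.47 = 91.47 → 91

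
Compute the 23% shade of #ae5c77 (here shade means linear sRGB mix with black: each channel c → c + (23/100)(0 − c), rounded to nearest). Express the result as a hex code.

#86475c

#ae5c77 is rgb(174, 92, 119).
Per channel, c → c + 0.23(0 − c):
  R: 174 + 0.23×(0−174) = 174 − 40.02 = 133.98 → 134
  G: 92 + 0.23×(0−92) = 92 − 21.16 = 70.84 → 71
  B: 119 − 27.37 = 91.63 → 92
rgb(134, 71, 92) = #86475c.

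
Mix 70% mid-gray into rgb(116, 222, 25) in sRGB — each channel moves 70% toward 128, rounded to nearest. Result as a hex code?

#7C9C61

Lerp each channel 70% toward 128:
  R: 116 + 0.7×(128−116) = 116 + 8.4 = 124.4 → 124
  G: 222 − 65.8 = 156.2 → 156
  B: 25 + 0.7×(128−25) = 25 + 72.1 = 97.1 → 97
rgb(124, 156, 97) = #7C9C61.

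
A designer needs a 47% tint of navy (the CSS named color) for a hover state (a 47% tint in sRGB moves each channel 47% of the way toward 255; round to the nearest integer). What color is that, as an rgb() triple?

rgb(120, 120, 188)

CSS navy is rgb(0, 0, 128).
Per channel, c → c + 0.47(255 − c):
  R: 0 + 119.85 = 119.85 → 120
  G: 0 + 119.85 = 119.85 → 120
  B: 128 + 0.47×(255−128) = 128 + 59.69 = 187.69 → 188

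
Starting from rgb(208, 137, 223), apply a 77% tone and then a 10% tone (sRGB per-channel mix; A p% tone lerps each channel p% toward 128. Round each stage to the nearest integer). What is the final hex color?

Lerp each channel 77% toward 128:
  R: 208 − 61.6 = 146.4 → 146
  G: 137 − 6.93 = 130.07 → 130
  B: 223 + 0.77×(128−223) = 223 − 73.15 = 149.85 → 150
After the tone: rgb(146, 130, 150) = #928296.
Per channel, c → c + 0.1(128 − c):
  R: 146 − 1.8 = 144.2 → 144
  G: 130 + 0.1×(128−130) = 130 − 0.2 = 129.8 → 130
  B: 150 − 2.2 = 147.8 → 148
rgb(144, 130, 148) = #908294.

#908294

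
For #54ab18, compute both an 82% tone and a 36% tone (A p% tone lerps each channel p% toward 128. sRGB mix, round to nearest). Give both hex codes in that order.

#54ab18 is rgb(84, 171, 24).
82% tone:
  R: 84 + 0.82×(128−84) = 84 + 36.08 = 120.08 → 120
  G: 171 + 0.82×(128−171) = 171 − 35.26 = 135.74 → 136
  B: 24 + 85.28 = 109.28 → 109
  → #78886d
36% tone:
  R: 84 + 15.84 = 99.84 → 100
  G: 171 − 15.48 = 155.52 → 156
  B: 24 + 0.36×(128−24) = 24 + 37.44 = 61.44 → 61
  → #649c3d

#78886d, #649c3d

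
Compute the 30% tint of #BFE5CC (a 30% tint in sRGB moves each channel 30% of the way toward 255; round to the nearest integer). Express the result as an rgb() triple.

#BFE5CC is rgb(191, 229, 204).
Lerp each channel 30% toward 255:
  R: 191 + 19.2 = 210.2 → 210
  G: 229 + 7.8 = 236.8 → 237
  B: 204 + 15.3 = 219.3 → 219

rgb(210, 237, 219)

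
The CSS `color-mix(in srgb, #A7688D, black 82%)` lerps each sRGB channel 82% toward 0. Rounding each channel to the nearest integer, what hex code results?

#1E1319

#A7688D is rgb(167, 104, 141).
Lerp each channel 82% toward 0:
  R: 167 + 0.82×(0−167) = 167 − 136.94 = 30.06 → 30
  G: 104 − 85.28 = 18.72 → 19
  B: 141 − 115.62 = 25.38 → 25
rgb(30, 19, 25) = #1E1319.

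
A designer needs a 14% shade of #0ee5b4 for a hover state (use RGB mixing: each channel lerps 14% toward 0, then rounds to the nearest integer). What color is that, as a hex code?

#0cc59b

#0ee5b4 is rgb(14, 229, 180).
Lerp each channel 14% toward 0:
  R: 14 + 0.14×(0−14) = 14 − 1.96 = 12.04 → 12
  G: 229 + 0.14×(0−229) = 229 − 32.06 = 196.94 → 197
  B: 180 − 25.2 = 154.8 → 155
rgb(12, 197, 155) = #0cc59b.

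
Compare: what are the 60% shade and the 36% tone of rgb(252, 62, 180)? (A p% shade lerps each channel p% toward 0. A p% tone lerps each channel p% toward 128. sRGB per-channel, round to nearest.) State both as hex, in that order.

60% shade:
  R: 252 + 0.6×(0−252) = 252 − 151.2 = 100.8 → 101
  G: 62 + 0.6×(0−62) = 62 − 37.2 = 24.8 → 25
  B: 180 − 108 = 72 → 72
  → #651948
36% tone:
  R: 252 − 44.64 = 207.36 → 207
  G: 62 + 23.76 = 85.76 → 86
  B: 180 − 18.72 = 161.28 → 161
  → #cf56a1

#651948, #cf56a1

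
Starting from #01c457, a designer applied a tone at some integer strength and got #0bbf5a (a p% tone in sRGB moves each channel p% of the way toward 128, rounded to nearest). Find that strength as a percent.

#01c457 is rgb(1, 196, 87); #0bbf5a is rgb(11, 191, 90).
On the R channel (widest range): 11 ≈ 1 + (p/100)(128 − 1), so p ≈ 100×(11 − 1)/(128 − 1) = 1000/127 = 7.87.
p = 8 reproduces all three channels after rounding.

8%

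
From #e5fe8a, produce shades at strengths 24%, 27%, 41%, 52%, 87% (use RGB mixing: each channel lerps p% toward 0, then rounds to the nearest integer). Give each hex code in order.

#e5fe8a is rgb(229, 254, 138).
24%: (229 − 54.96 = 174.04→174, 254 − 60.96 = 193.04→193, 138 − 33.12 = 104.88→105) → #aec169
27%: (229 − 61.83 = 167.17→167, 254 − 68.58 = 185.42→185, 138 − 37.26 = 100.74→101) → #a7b965
41%: (229 − 93.89 = 135.11→135, 254 − 104.14 = 149.86→150, 138 − 56.58 = 81.42→81) → #879651
52%: (229 − 119.08 = 109.92→110, 254 − 132.08 = 121.92→122, 138 − 71.76 = 66.24→66) → #6e7a42
87%: (229 − 199.23 = 29.77→30, 254 − 220.98 = 33.02→33, 138 − 120.06 = 17.94→18) → #1e2112

#aec169, #a7b965, #879651, #6e7a42, #1e2112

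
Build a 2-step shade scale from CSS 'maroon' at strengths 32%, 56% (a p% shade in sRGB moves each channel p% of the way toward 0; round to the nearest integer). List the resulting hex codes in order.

#570000, #380000

CSS maroon is rgb(128, 0, 0).
32%: (128 − 40.96 = 87.04→87, 0→0, 0→0) → #570000
56%: (128 − 71.68 = 56.32→56, 0→0, 0→0) → #380000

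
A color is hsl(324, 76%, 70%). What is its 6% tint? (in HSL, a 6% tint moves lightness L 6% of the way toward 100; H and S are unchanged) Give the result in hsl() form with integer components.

L moves 6% from 70 toward 100: 70 + 1.8 = 71.8 → 72.
H and S are unchanged.

hsl(324, 76%, 72%)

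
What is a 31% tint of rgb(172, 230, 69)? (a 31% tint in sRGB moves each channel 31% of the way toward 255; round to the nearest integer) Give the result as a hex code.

A 31% tint moves each channel 31% toward 255:
  R: 172 + 25.73 = 197.73 → 198
  G: 230 + 7.75 = 237.75 → 238
  B: 69 + 0.31×(255−69) = 69 + 57.66 = 126.66 → 127
rgb(198, 238, 127) = #C6EE7F.

#C6EE7F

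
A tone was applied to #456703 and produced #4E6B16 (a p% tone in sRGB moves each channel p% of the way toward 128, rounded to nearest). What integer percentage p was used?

15%

#456703 is rgb(69, 103, 3); #4E6B16 is rgb(78, 107, 22).
On the B channel (widest range): 22 ≈ 3 + (p/100)(128 − 3), so p ≈ 100×(22 − 3)/(128 − 3) = 1900/125 = 15.20.
p = 15 reproduces all three channels after rounding.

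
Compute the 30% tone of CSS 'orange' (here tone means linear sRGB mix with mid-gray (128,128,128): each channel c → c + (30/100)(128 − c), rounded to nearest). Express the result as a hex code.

#D99A26

CSS orange is rgb(255, 165, 0).
Lerp each channel 30% toward 128:
  R: 255 + 0.3×(128−255) = 255 − 38.1 = 216.9 → 217
  G: 165 + 0.3×(128−165) = 165 − 11.1 = 153.9 → 154
  B: 0 + 38.4 = 38.4 → 38
rgb(217, 154, 38) = #D99A26.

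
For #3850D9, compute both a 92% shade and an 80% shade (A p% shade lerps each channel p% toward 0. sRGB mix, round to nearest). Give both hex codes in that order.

#3850D9 is rgb(56, 80, 217).
92% shade:
  R: 56 − 51.52 = 4.48 → 4
  G: 80 − 73.6 = 6.4 → 6
  B: 217 − 199.64 = 17.36 → 17
  → #040611
80% shade:
  R: 56 + 0.8×(0−56) = 56 − 44.8 = 11.2 → 11
  G: 80 − 64 = 16 → 16
  B: 217 + 0.8×(0−217) = 217 − 173.6 = 43.4 → 43
  → #0B102B

#040611, #0B102B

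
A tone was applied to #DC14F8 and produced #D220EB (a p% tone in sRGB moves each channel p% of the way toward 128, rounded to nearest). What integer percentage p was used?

11%

#DC14F8 is rgb(220, 20, 248); #D220EB is rgb(210, 32, 235).
On the B channel (widest range): 235 ≈ 248 + (p/100)(128 − 248), so p ≈ 100×(235 − 248)/(128 − 248) = -1300/-120 = 10.83.
p = 11 reproduces all three channels after rounding.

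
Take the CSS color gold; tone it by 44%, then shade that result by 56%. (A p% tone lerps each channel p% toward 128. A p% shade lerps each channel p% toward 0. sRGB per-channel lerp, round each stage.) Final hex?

#584E19

CSS gold is rgb(255, 215, 0).
Lerp each channel 44% toward 128:
  R: 255 − 55.88 = 199.12 → 199
  G: 215 + 0.44×(128−215) = 215 − 38.28 = 176.72 → 177
  B: 0 + 0.44×(128−0) = 0 + 56.32 = 56.32 → 56
After the tone: rgb(199, 177, 56) = #C7B138.
Lerp each channel 56% toward 0:
  R: 199 + 0.56×(0−199) = 199 − 111.44 = 87.56 → 88
  G: 177 + 0.56×(0−177) = 177 − 99.12 = 77.88 → 78
  B: 56 − 31.36 = 24.64 → 25
rgb(88, 78, 25) = #584E19.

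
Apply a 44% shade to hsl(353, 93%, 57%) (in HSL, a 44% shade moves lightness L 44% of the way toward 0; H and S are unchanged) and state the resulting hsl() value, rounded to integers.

hsl(353, 93%, 32%)

L moves 44% from 57 toward 0: 57 − 25.08 = 31.92 → 32.
H and S are unchanged.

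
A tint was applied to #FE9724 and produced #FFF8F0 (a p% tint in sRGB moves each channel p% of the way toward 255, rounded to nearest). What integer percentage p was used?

93%

#FE9724 is rgb(254, 151, 36); #FFF8F0 is rgb(255, 248, 240).
On the B channel (widest range): 240 ≈ 36 + (p/100)(255 − 36), so p ≈ 100×(240 − 36)/(255 − 36) = 20400/219 = 93.15.
p = 93 reproduces all three channels after rounding.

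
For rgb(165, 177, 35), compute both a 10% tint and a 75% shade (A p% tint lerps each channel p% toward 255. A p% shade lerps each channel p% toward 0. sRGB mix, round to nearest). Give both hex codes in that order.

#AEB939, #292C09

10% tint:
  R: 165 + 9 = 174 → 174
  G: 177 + 7.8 = 184.8 → 185
  B: 35 + 22 = 57 → 57
  → #AEB939
75% shade:
  R: 165 + 0.75×(0−165) = 165 − 123.75 = 41.25 → 41
  G: 177 − 132.75 = 44.25 → 44
  B: 35 + 0.75×(0−35) = 35 − 26.25 = 8.75 → 9
  → #292C09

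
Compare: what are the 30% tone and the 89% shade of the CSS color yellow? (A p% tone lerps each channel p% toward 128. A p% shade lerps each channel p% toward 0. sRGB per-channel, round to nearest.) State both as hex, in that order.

#d9d926, #1c1c00

CSS yellow is rgb(255, 255, 0).
30% tone:
  R: 255 − 38.1 = 216.9 → 217
  G: 255 − 38.1 = 216.9 → 217
  B: 0 + 0.3×(128−0) = 0 + 38.4 = 38.4 → 38
  → #d9d926
89% shade:
  R: 255 + 0.89×(0−255) = 255 − 226.95 = 28.05 → 28
  G: 255 + 0.89×(0−255) = 255 − 226.95 = 28.05 → 28
  B: 0 + 0.89×(0−0) = 0 + 0 = 0 → 0
  → #1c1c00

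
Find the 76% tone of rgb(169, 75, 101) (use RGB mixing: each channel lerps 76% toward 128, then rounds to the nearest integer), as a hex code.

#8A737A

Per channel, c → c + 0.76(128 − c):
  R: 169 + 0.76×(128−169) = 169 − 31.16 = 137.84 → 138
  G: 75 + 0.76×(128−75) = 75 + 40.28 = 115.28 → 115
  B: 101 + 20.52 = 121.52 → 122
rgb(138, 115, 122) = #8A737A.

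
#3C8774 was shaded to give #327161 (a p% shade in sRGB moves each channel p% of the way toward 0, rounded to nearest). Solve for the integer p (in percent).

#3C8774 is rgb(60, 135, 116); #327161 is rgb(50, 113, 97).
On the G channel (widest range): 113 ≈ 135 + (p/100)(0 − 135), so p ≈ 100×(113 − 135)/(0 − 135) = -2200/-135 = 16.30.
p = 16 reproduces all three channels after rounding.

16%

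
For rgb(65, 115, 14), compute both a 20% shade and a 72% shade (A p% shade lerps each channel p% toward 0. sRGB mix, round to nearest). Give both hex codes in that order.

#345C0B, #122004

20% shade:
  R: 65 + 0.2×(0−65) = 65 − 13 = 52 → 52
  G: 115 + 0.2×(0−115) = 115 − 23 = 92 → 92
  B: 14 + 0.2×(0−14) = 14 − 2.8 = 11.2 → 11
  → #345C0B
72% shade:
  R: 65 − 46.8 = 18.2 → 18
  G: 115 + 0.72×(0−115) = 115 − 82.8 = 32.2 → 32
  B: 14 − 10.08 = 3.92 → 4
  → #122004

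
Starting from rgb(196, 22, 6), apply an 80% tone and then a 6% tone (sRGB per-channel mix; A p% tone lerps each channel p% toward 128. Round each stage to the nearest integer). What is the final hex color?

An 80% tone moves each channel 80% toward 128:
  R: 196 + 0.8×(128−196) = 196 − 54.4 = 141.6 → 142
  G: 22 + 84.8 = 106.8 → 107
  B: 6 + 97.6 = 103.6 → 104
After the tone: rgb(142, 107, 104) = #8e6b68.
Per channel, c → c + 0.06(128 − c):
  R: 142 + 0.06×(128−142) = 142 − 0.84 = 141.16 → 141
  G: 107 + 0.06×(128−107) = 107 + 1.26 = 108.26 → 108
  B: 104 + 1.44 = 105.44 → 105
rgb(141, 108, 105) = #8d6c69.

#8d6c69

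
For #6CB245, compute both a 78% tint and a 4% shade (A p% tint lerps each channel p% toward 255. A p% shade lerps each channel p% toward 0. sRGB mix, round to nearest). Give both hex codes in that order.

#6CB245 is rgb(108, 178, 69).
78% tint:
  R: 108 + 114.66 = 222.66 → 223
  G: 178 + 60.06 = 238.06 → 238
  B: 69 + 145.08 = 214.08 → 214
  → #DFEED6
4% shade:
  R: 108 − 4.32 = 103.68 → 104
  G: 178 + 0.04×(0−178) = 178 − 7.12 = 170.88 → 171
  B: 69 + 0.04×(0−69) = 69 − 2.76 = 66.24 → 66
  → #68AB42

#DFEED6, #68AB42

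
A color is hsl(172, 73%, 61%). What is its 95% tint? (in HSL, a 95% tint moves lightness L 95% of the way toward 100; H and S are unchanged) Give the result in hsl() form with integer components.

hsl(172, 73%, 98%)

L moves 95% from 61 toward 100: 61 + 37.05 = 98.05 → 98.
H and S are unchanged.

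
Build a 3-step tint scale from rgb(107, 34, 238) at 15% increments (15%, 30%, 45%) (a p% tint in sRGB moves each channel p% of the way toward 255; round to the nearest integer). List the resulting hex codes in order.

15%: (107 + 22.2 = 129.2→129, 34 + 33.15 = 67.15→67, 238 + 2.55 = 240.55→241) → #8143f1
30%: (107 + 44.4 = 151.4→151, 34 + 66.3 = 100.3→100, 238 + 5.1 = 243.1→243) → #9764f3
45%: (107 + 66.6 = 173.6→174, 34 + 99.45 = 133.45→133, 238 + 7.65 = 245.65→246) → #ae85f6

#8143f1, #9764f3, #ae85f6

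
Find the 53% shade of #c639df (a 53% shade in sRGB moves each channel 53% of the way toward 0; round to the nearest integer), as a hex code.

#5d1b69

#c639df is rgb(198, 57, 223).
Per channel, c → c + 0.53(0 − c):
  R: 198 + 0.53×(0−198) = 198 − 104.94 = 93.06 → 93
  G: 57 − 30.21 = 26.79 → 27
  B: 223 + 0.53×(0−223) = 223 − 118.19 = 104.81 → 105
rgb(93, 27, 105) = #5d1b69.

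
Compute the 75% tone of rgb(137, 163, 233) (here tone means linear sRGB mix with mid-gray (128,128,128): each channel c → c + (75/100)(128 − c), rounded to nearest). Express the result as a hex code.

A 75% tone moves each channel 75% toward 128:
  R: 137 − 6.75 = 130.25 → 130
  G: 163 + 0.75×(128−163) = 163 − 26.25 = 136.75 → 137
  B: 233 + 0.75×(128−233) = 233 − 78.75 = 154.25 → 154
rgb(130, 137, 154) = #82899A.

#82899A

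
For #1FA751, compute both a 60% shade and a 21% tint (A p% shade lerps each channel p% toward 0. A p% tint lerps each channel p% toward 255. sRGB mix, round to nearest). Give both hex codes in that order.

#0C4320, #4EB976

#1FA751 is rgb(31, 167, 81).
60% shade:
  R: 31 − 18.6 = 12.4 → 12
  G: 167 + 0.6×(0−167) = 167 − 100.2 = 66.8 → 67
  B: 81 + 0.6×(0−81) = 81 − 48.6 = 32.4 → 32
  → #0C4320
21% tint:
  R: 31 + 0.21×(255−31) = 31 + 47.04 = 78.04 → 78
  G: 167 + 18.48 = 185.48 → 185
  B: 81 + 0.21×(255−81) = 81 + 36.54 = 117.54 → 118
  → #4EB976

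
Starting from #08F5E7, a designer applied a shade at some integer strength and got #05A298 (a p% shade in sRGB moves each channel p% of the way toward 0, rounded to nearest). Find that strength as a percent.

34%

#08F5E7 is rgb(8, 245, 231); #05A298 is rgb(5, 162, 152).
On the G channel (widest range): 162 ≈ 245 + (p/100)(0 − 245), so p ≈ 100×(162 − 245)/(0 − 245) = -8300/-245 = 33.88.
p = 34 reproduces all three channels after rounding.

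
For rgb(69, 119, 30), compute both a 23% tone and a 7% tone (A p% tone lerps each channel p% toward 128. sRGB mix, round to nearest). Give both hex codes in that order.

23% tone:
  R: 69 + 0.23×(128−69) = 69 + 13.57 = 82.57 → 83
  G: 119 + 0.23×(128−119) = 119 + 2.07 = 121.07 → 121
  B: 30 + 0.23×(128−30) = 30 + 22.54 = 52.54 → 53
  → #537935
7% tone:
  R: 69 + 4.13 = 73.13 → 73
  G: 119 + 0.63 = 119.63 → 120
  B: 30 + 0.07×(128−30) = 30 + 6.86 = 36.86 → 37
  → #497825

#537935, #497825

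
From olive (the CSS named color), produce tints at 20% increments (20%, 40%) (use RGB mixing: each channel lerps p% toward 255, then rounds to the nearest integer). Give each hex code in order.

CSS olive is rgb(128, 128, 0).
20%: (128 + 25.4 = 153.4→153, 128 + 25.4 = 153.4→153, 0 + 51 = 51→51) → #999933
40%: (128 + 50.8 = 178.8→179, 128 + 50.8 = 178.8→179, 0 + 102 = 102→102) → #b3b366

#999933, #b3b366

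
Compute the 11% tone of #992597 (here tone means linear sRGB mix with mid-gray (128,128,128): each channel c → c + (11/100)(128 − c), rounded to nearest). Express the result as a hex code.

#962F94

#992597 is rgb(153, 37, 151).
An 11% tone moves each channel 11% toward 128:
  R: 153 − 2.75 = 150.25 → 150
  G: 37 + 0.11×(128−37) = 37 + 10.01 = 47.01 → 47
  B: 151 + 0.11×(128−151) = 151 − 2.53 = 148.47 → 148
rgb(150, 47, 148) = #962F94.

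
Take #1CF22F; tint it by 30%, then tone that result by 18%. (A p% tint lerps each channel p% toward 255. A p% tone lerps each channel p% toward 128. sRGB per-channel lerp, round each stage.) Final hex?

#66E170

#1CF22F is rgb(28, 242, 47).
A 30% tint moves each channel 30% toward 255:
  R: 28 + 68.1 = 96.1 → 96
  G: 242 + 0.3×(255−242) = 242 + 3.9 = 245.9 → 246
  B: 47 + 0.3×(255−47) = 47 + 62.4 = 109.4 → 109
After the tint: rgb(96, 246, 109) = #60F66D.
Lerp each channel 18% toward 128:
  R: 96 + 0.18×(128−96) = 96 + 5.76 = 101.76 → 102
  G: 246 − 21.24 = 224.76 → 225
  B: 109 + 3.42 = 112.42 → 112
rgb(102, 225, 112) = #66E170.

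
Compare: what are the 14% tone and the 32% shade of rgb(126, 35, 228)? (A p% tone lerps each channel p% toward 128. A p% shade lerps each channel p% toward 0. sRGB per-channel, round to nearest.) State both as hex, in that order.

14% tone:
  R: 126 + 0.28 = 126.28 → 126
  G: 35 + 0.14×(128−35) = 35 + 13.02 = 48.02 → 48
  B: 228 + 0.14×(128−228) = 228 − 14 = 214 → 214
  → #7E30D6
32% shade:
  R: 126 − 40.32 = 85.68 → 86
  G: 35 − 11.2 = 23.8 → 24
  B: 228 − 72.96 = 155.04 → 155
  → #56189B

#7E30D6, #56189B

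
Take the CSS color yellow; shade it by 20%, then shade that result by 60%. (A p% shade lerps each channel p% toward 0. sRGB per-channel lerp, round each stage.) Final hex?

#525200

CSS yellow is rgb(255, 255, 0).
Per channel, c → c + 0.2(0 − c):
  R: 255 − 51 = 204 → 204
  G: 255 + 0.2×(0−255) = 255 − 51 = 204 → 204
  B: 0 + 0.2×(0−0) = 0 + 0 = 0 → 0
After the shade: rgb(204, 204, 0) = #CCCC00.
Lerp each channel 60% toward 0:
  R: 204 + 0.6×(0−204) = 204 − 122.4 = 81.6 → 82
  G: 204 − 122.4 = 81.6 → 82
  B: 0 + 0 = 0 → 0
rgb(82, 82, 0) = #525200.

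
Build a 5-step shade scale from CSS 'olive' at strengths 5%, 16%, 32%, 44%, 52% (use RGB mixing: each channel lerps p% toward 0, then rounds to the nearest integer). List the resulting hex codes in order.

CSS olive is rgb(128, 128, 0).
5%: (128 − 6.4 = 121.6→122, 128 − 6.4 = 121.6→122, 0→0) → #7A7A00
16%: (128 − 20.48 = 107.52→108, 128 − 20.48 = 107.52→108, 0→0) → #6C6C00
32%: (128 − 40.96 = 87.04→87, 128 − 40.96 = 87.04→87, 0→0) → #575700
44%: (128 − 56.32 = 71.68→72, 128 − 56.32 = 71.68→72, 0→0) → #484800
52%: (128 − 66.56 = 61.44→61, 128 − 66.56 = 61.44→61, 0→0) → #3D3D00

#7A7A00, #6C6C00, #575700, #484800, #3D3D00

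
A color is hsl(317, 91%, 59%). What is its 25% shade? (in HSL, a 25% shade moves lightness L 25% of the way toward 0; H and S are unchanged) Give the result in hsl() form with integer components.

L moves 25% from 59 toward 0: 59 − 14.75 = 44.25 → 44.
H and S are unchanged.

hsl(317, 91%, 44%)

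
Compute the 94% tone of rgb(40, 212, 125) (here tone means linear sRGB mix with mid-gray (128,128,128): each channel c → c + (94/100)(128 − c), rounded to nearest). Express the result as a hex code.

#7B8580

A 94% tone moves each channel 94% toward 128:
  R: 40 + 0.94×(128−40) = 40 + 82.72 = 122.72 → 123
  G: 212 − 78.96 = 133.04 → 133
  B: 125 + 2.82 = 127.82 → 128
rgb(123, 133, 128) = #7B8580.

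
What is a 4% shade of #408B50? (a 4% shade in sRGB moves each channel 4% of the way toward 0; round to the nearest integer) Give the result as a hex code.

#408B50 is rgb(64, 139, 80).
A 4% shade moves each channel 4% toward 0:
  R: 64 − 2.56 = 61.44 → 61
  G: 139 + 0.04×(0−139) = 139 − 5.56 = 133.44 → 133
  B: 80 + 0.04×(0−80) = 80 − 3.2 = 76.8 → 77
rgb(61, 133, 77) = #3D854D.

#3D854D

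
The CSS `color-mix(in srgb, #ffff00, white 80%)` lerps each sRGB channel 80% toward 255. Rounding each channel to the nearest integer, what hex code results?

#ffff00 is rgb(255, 255, 0).
Lerp each channel 80% toward 255:
  R: 255 + 0.8×(255−255) = 255 + 0 = 255 → 255
  G: 255 + 0.8×(255−255) = 255 + 0 = 255 → 255
  B: 0 + 0.8×(255−0) = 0 + 204 = 204 → 204
rgb(255, 255, 204) = #ffffcc.

#ffffcc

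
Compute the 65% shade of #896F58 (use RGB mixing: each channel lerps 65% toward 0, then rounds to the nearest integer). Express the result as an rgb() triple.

#896F58 is rgb(137, 111, 88).
Per channel, c → c + 0.65(0 − c):
  R: 137 − 89.05 = 47.95 → 48
  G: 111 + 0.65×(0−111) = 111 − 72.15 = 38.85 → 39
  B: 88 + 0.65×(0−88) = 88 − 57.2 = 30.8 → 31

rgb(48, 39, 31)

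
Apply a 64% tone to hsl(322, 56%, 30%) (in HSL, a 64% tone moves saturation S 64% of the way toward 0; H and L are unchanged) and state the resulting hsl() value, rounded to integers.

hsl(322, 20%, 30%)

S moves 64% from 56 toward 0: 56 − 35.84 = 20.16 → 20.
H and L are unchanged.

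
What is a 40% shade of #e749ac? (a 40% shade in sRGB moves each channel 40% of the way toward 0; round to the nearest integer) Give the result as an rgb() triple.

rgb(139, 44, 103)

#e749ac is rgb(231, 73, 172).
A 40% shade moves each channel 40% toward 0:
  R: 231 − 92.4 = 138.6 → 139
  G: 73 + 0.4×(0−73) = 73 − 29.2 = 43.8 → 44
  B: 172 − 68.8 = 103.2 → 103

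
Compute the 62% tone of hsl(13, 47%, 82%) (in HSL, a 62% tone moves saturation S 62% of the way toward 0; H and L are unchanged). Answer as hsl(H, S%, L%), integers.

hsl(13, 18%, 82%)

S moves 62% from 47 toward 0: 47 − 29.14 = 17.86 → 18.
H and L are unchanged.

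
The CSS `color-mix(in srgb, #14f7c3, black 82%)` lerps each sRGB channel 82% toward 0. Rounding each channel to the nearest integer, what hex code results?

#042c23

#14f7c3 is rgb(20, 247, 195).
Per channel, c → c + 0.82(0 − c):
  R: 20 + 0.82×(0−20) = 20 − 16.4 = 3.6 → 4
  G: 247 + 0.82×(0−247) = 247 − 202.54 = 44.46 → 44
  B: 195 + 0.82×(0−195) = 195 − 159.9 = 35.1 → 35
rgb(4, 44, 35) = #042c23.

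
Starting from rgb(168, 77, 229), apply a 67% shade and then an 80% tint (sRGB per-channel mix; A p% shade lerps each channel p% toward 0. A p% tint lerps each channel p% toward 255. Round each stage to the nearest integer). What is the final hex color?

A 67% shade moves each channel 67% toward 0:
  R: 168 + 0.67×(0−168) = 168 − 112.56 = 55.44 → 55
  G: 77 − 51.59 = 25.41 → 25
  B: 229 − 153.43 = 75.57 → 76
After the shade: rgb(55, 25, 76) = #37194c.
Lerp each channel 80% toward 255:
  R: 55 + 160 = 215 → 215
  G: 25 + 0.8×(255−25) = 25 + 184 = 209 → 209
  B: 76 + 143.2 = 219.2 → 219
rgb(215, 209, 219) = #d7d1db.

#d7d1db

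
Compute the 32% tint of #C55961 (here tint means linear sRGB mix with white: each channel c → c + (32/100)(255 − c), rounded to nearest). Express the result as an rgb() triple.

#C55961 is rgb(197, 89, 97).
A 32% tint moves each channel 32% toward 255:
  R: 197 + 18.56 = 215.56 → 216
  G: 89 + 53.12 = 142.12 → 142
  B: 97 + 0.32×(255−97) = 97 + 50.56 = 147.56 → 148

rgb(216, 142, 148)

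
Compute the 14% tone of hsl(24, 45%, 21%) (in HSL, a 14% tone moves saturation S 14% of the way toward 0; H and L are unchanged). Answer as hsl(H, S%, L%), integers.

S moves 14% from 45 toward 0: 45 − 6.3 = 38.7 → 39.
H and L are unchanged.

hsl(24, 39%, 21%)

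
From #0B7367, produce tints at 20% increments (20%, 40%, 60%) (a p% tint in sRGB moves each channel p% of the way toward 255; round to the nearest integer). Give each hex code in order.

#0B7367 is rgb(11, 115, 103).
20%: (11 + 48.8 = 59.8→60, 115 + 28 = 143→143, 103 + 30.4 = 133.4→133) → #3C8F85
40%: (11 + 97.6 = 108.6→109, 115 + 56 = 171→171, 103 + 60.8 = 163.8→164) → #6DABA4
60%: (11 + 146.4 = 157.4→157, 115 + 84 = 199→199, 103 + 91.2 = 194.2→194) → #9DC7C2

#3C8F85, #6DABA4, #9DC7C2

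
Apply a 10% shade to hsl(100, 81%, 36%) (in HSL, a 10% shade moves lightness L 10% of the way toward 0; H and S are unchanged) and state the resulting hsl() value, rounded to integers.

L moves 10% from 36 toward 0: 36 − 3.6 = 32.4 → 32.
H and S are unchanged.

hsl(100, 81%, 32%)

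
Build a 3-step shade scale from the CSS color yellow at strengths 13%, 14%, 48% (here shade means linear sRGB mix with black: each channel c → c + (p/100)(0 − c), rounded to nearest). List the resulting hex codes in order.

#dede00, #dbdb00, #858500

CSS yellow is rgb(255, 255, 0).
13%: (255 − 33.15 = 221.85→222, 255 − 33.15 = 221.85→222, 0→0) → #dede00
14%: (255 − 35.7 = 219.3→219, 255 − 35.7 = 219.3→219, 0→0) → #dbdb00
48%: (255 − 122.4 = 132.6→133, 255 − 122.4 = 132.6→133, 0→0) → #858500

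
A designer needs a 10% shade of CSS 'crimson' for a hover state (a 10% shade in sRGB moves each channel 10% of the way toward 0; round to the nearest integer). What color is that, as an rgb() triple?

CSS crimson is rgb(220, 20, 60).
Per channel, c → c + 0.1(0 − c):
  R: 220 + 0.1×(0−220) = 220 − 22 = 198 → 198
  G: 20 + 0.1×(0−20) = 20 − 2 = 18 → 18
  B: 60 − 6 = 54 → 54

rgb(198, 18, 54)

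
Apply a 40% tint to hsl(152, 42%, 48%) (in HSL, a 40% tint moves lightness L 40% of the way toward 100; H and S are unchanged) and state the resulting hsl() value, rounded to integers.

hsl(152, 42%, 69%)

L moves 40% from 48 toward 100: 48 + 20.8 = 68.8 → 69.
H and S are unchanged.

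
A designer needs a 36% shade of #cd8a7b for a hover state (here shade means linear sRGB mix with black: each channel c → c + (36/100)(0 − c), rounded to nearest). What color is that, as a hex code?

#cd8a7b is rgb(205, 138, 123).
Per channel, c → c + 0.36(0 − c):
  R: 205 + 0.36×(0−205) = 205 − 73.8 = 131.2 → 131
  G: 138 + 0.36×(0−138) = 138 − 49.68 = 88.32 → 88
  B: 123 + 0.36×(0−123) = 123 − 44.28 = 78.72 → 79
rgb(131, 88, 79) = #83584f.

#83584f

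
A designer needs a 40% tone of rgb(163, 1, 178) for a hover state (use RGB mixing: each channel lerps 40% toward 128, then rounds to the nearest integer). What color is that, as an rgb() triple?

Lerp each channel 40% toward 128:
  R: 163 − 14 = 149 → 149
  G: 1 + 0.4×(128−1) = 1 + 50.8 = 51.8 → 52
  B: 178 + 0.4×(128−178) = 178 − 20 = 158 → 158

rgb(149, 52, 158)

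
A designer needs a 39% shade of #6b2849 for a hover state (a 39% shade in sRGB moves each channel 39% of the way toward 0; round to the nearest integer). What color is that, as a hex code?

#6b2849 is rgb(107, 40, 73).
A 39% shade moves each channel 39% toward 0:
  R: 107 + 0.39×(0−107) = 107 − 41.73 = 65.27 → 65
  G: 40 − 15.6 = 24.4 → 24
  B: 73 − 28.47 = 44.53 → 45
rgb(65, 24, 45) = #41182d.

#41182d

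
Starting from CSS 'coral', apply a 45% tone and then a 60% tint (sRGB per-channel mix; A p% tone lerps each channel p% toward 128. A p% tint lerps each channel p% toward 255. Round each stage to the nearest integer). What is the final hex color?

CSS coral is rgb(255, 127, 80).
Per channel, c → c + 0.45(128 − c):
  R: 255 + 0.45×(128−255) = 255 − 57.15 = 197.85 → 198
  G: 127 + 0.45 = 127.45 → 127
  B: 80 + 21.6 = 101.6 → 102
After the tone: rgb(198, 127, 102) = #c67f66.
A 60% tint moves each channel 60% toward 255:
  R: 198 + 0.6×(255−198) = 198 + 34.2 = 232.2 → 232
  G: 127 + 76.8 = 203.8 → 204
  B: 102 + 0.6×(255−102) = 102 + 91.8 = 193.8 → 194
rgb(232, 204, 194) = #e8ccc2.

#e8ccc2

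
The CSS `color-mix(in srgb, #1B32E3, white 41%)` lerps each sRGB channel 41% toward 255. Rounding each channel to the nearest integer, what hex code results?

#1B32E3 is rgb(27, 50, 227).
Per channel, c → c + 0.41(255 − c):
  R: 27 + 93.48 = 120.48 → 120
  G: 50 + 0.41×(255−50) = 50 + 84.05 = 134.05 → 134
  B: 227 + 0.41×(255−227) = 227 + 11.48 = 238.48 → 238
rgb(120, 134, 238) = #7886EE.

#7886EE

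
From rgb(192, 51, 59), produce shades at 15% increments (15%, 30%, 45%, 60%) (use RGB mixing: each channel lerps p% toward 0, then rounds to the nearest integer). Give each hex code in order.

15%: (192 − 28.8 = 163.2→163, 51 − 7.65 = 43.35→43, 59 − 8.85 = 50.15→50) → #a32b32
30%: (192 − 57.6 = 134.4→134, 51 − 15.3 = 35.7→36, 59 − 17.7 = 41.3→41) → #862429
45%: (192 − 86.4 = 105.6→106, 51 − 22.95 = 28.05→28, 59 − 26.55 = 32.45→32) → #6a1c20
60%: (192 − 115.2 = 76.8→77, 51 − 30.6 = 20.4→20, 59 − 35.4 = 23.6→24) → #4d1418

#a32b32, #862429, #6a1c20, #4d1418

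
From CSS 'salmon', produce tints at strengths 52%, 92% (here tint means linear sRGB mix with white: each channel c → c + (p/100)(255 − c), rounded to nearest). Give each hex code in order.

CSS salmon is rgb(250, 128, 114).
52%: (250 + 2.6 = 252.6→253, 128 + 66.04 = 194.04→194, 114 + 73.32 = 187.32→187) → #FDC2BB
92%: (250 + 4.6 = 254.6→255, 128 + 116.84 = 244.84→245, 114 + 129.72 = 243.72→244) → #FFF5F4

#FDC2BB, #FFF5F4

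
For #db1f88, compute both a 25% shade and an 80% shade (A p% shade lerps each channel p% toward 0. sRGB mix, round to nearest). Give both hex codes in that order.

#a41766, #2c061b

#db1f88 is rgb(219, 31, 136).
25% shade:
  R: 219 − 54.75 = 164.25 → 164
  G: 31 − 7.75 = 23.25 → 23
  B: 136 + 0.25×(0−136) = 136 − 34 = 102 → 102
  → #a41766
80% shade:
  R: 219 + 0.8×(0−219) = 219 − 175.2 = 43.8 → 44
  G: 31 + 0.8×(0−31) = 31 − 24.8 = 6.2 → 6
  B: 136 + 0.8×(0−136) = 136 − 108.8 = 27.2 → 27
  → #2c061b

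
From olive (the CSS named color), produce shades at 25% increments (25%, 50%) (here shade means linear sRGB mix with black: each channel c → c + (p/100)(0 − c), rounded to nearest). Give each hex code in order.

CSS olive is rgb(128, 128, 0).
25%: (128 − 32 = 96→96, 128 − 32 = 96→96, 0→0) → #606000
50%: (128 − 64 = 64→64, 128 − 64 = 64→64, 0→0) → #404000

#606000, #404000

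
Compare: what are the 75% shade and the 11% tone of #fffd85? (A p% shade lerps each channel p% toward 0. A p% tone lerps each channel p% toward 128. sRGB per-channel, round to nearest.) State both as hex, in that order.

#fffd85 is rgb(255, 253, 133).
75% shade:
  R: 255 + 0.75×(0−255) = 255 − 191.25 = 63.75 → 64
  G: 253 + 0.75×(0−253) = 253 − 189.75 = 63.25 → 63
  B: 133 + 0.75×(0−133) = 133 − 99.75 = 33.25 → 33
  → #403f21
11% tone:
  R: 255 − 13.97 = 241.03 → 241
  G: 253 + 0.11×(128−253) = 253 − 13.75 = 239.25 → 239
  B: 133 + 0.11×(128−133) = 133 − 0.55 = 132.45 → 132
  → #f1ef84

#403f21, #f1ef84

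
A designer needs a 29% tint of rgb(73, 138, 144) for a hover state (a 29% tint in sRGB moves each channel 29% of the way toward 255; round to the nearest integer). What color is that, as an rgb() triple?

Per channel, c → c + 0.29(255 − c):
  R: 73 + 52.78 = 125.78 → 126
  G: 138 + 0.29×(255−138) = 138 + 33.93 = 171.93 → 172
  B: 144 + 32.19 = 176.19 → 176

rgb(126, 172, 176)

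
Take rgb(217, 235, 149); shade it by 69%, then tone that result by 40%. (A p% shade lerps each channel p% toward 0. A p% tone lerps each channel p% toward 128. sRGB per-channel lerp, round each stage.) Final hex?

A 69% shade moves each channel 69% toward 0:
  R: 217 + 0.69×(0−217) = 217 − 149.73 = 67.27 → 67
  G: 235 + 0.69×(0−235) = 235 − 162.15 = 72.85 → 73
  B: 149 + 0.69×(0−149) = 149 − 102.81 = 46.19 → 46
After the shade: rgb(67, 73, 46) = #43492E.
A 40% tone moves each channel 40% toward 128:
  R: 67 + 24.4 = 91.4 → 91
  G: 73 + 0.4×(128−73) = 73 + 22 = 95 → 95
  B: 46 + 0.4×(128−46) = 46 + 32.8 = 78.8 → 79
rgb(91, 95, 79) = #5B5F4F.

#5B5F4F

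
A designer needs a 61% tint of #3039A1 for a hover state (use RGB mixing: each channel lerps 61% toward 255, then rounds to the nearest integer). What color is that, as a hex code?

#AEB2DA

#3039A1 is rgb(48, 57, 161).
Per channel, c → c + 0.61(255 − c):
  R: 48 + 0.61×(255−48) = 48 + 126.27 = 174.27 → 174
  G: 57 + 0.61×(255−57) = 57 + 120.78 = 177.78 → 178
  B: 161 + 57.34 = 218.34 → 218
rgb(174, 178, 218) = #AEB2DA.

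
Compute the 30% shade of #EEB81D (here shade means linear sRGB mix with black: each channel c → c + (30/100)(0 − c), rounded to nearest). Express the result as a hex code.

#EEB81D is rgb(238, 184, 29).
Lerp each channel 30% toward 0:
  R: 238 + 0.3×(0−238) = 238 − 71.4 = 166.6 → 167
  G: 184 − 55.2 = 128.8 → 129
  B: 29 + 0.3×(0−29) = 29 − 8.7 = 20.3 → 20
rgb(167, 129, 20) = #A78114.

#A78114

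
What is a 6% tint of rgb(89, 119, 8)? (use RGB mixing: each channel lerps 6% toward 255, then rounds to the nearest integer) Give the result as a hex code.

#637f17

Per channel, c → c + 0.06(255 − c):
  R: 89 + 9.96 = 98.96 → 99
  G: 119 + 0.06×(255−119) = 119 + 8.16 = 127.16 → 127
  B: 8 + 0.06×(255−8) = 8 + 14.82 = 22.82 → 23
rgb(99, 127, 23) = #637f17.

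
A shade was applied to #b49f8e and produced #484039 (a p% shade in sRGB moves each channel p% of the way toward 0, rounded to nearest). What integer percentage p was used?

60%

#b49f8e is rgb(180, 159, 142); #484039 is rgb(72, 64, 57).
On the R channel (widest range): 72 ≈ 180 + (p/100)(0 − 180), so p ≈ 100×(72 − 180)/(0 − 180) = -10800/-180 = 60.00.
p = 60 reproduces all three channels after rounding.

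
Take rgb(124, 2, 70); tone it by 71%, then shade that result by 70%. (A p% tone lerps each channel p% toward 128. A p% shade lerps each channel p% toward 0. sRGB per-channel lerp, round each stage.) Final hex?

#261B21

A 71% tone moves each channel 71% toward 128:
  R: 124 + 0.71×(128−124) = 124 + 2.84 = 126.84 → 127
  G: 2 + 0.71×(128−2) = 2 + 89.46 = 91.46 → 91
  B: 70 + 41.18 = 111.18 → 111
After the tone: rgb(127, 91, 111) = #7F5B6F.
Per channel, c → c + 0.7(0 − c):
  R: 127 + 0.7×(0−127) = 127 − 88.9 = 38.1 → 38
  G: 91 − 63.7 = 27.3 → 27
  B: 111 + 0.7×(0−111) = 111 − 77.7 = 33.3 → 33
rgb(38, 27, 33) = #261B21.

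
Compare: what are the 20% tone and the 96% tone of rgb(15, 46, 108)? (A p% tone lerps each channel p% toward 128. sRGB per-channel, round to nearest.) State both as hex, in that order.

20% tone:
  R: 15 + 22.6 = 37.6 → 38
  G: 46 + 16.4 = 62.4 → 62
  B: 108 + 0.2×(128−108) = 108 + 4 = 112 → 112
  → #263e70
96% tone:
  R: 15 + 108.48 = 123.48 → 123
  G: 46 + 0.96×(128−46) = 46 + 78.72 = 124.72 → 125
  B: 108 + 0.96×(128−108) = 108 + 19.2 = 127.2 → 127
  → #7b7d7f

#263e70, #7b7d7f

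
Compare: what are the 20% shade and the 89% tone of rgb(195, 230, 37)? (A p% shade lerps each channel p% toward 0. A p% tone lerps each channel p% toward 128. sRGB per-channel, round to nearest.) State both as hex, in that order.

#9cb81e, #878b76

20% shade:
  R: 195 + 0.2×(0−195) = 195 − 39 = 156 → 156
  G: 230 − 46 = 184 → 184
  B: 37 + 0.2×(0−37) = 37 − 7.4 = 29.6 → 30
  → #9cb81e
89% tone:
  R: 195 − 59.63 = 135.37 → 135
  G: 230 − 90.78 = 139.22 → 139
  B: 37 + 0.89×(128−37) = 37 + 80.99 = 117.99 → 118
  → #878b76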